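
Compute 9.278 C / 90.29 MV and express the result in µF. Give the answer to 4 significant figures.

(9.278) / (90.29e6) = 0.102758e-6 F

0.1028 µF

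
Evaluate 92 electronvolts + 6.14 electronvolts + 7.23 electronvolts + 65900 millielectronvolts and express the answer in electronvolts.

171.27 electronvolts

In electronvolts:
  92 electronvolts → 92
  6.14 electronvolts → 6.14
  7.23 electronvolts → 7.23
  65900 millielectronvolts = 65900 × 10⁻³ electronvolts = 65.9
Sum: 92 + 6.14 + 7.23 + 65.9 = 171.27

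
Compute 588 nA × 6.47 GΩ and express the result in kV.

3.80436 kV

588 × 10⁻⁹ × 6.47 × 10⁹ = 3804.36 V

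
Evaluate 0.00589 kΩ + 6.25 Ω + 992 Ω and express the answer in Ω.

1004.14 Ω

In Ω:
  0.00589 kΩ = 0.00589 × 10³ Ω = 5.89
  6.25 Ω → 6.25
  992 Ω → 992
Sum: 5.89 + 6.25 + 992 = 1004.14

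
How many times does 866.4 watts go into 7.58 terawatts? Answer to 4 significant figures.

8749000000

(7.58e12) / (866.4) = 0.0087488e12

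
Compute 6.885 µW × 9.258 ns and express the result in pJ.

6.885e-6 × 9.258e-9 = 63.74133e-15 J

0.06374133 pJ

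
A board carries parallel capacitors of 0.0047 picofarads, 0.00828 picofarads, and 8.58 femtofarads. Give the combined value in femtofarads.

In femtofarads:
  0.0047 picofarads = 0.0047e3 femtofarads = 4.7
  0.00828 picofarads = 0.00828e3 femtofarads = 8.28
  8.58 femtofarads → 8.58
Sum: 4.7 + 8.28 + 8.58 = 21.56

21.56 femtofarads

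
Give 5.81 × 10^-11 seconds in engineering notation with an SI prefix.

58.1 picoseconds

= 58.1 × 10^-12 seconds; 10^-12 is pico.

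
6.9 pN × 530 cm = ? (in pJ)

36.57 pJ

6.9e-12 × 530e-2 = 3657e-14 J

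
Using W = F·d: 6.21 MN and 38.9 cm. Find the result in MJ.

2.41569 MJ

6.21 × 10^6 × 38.9 × 10^-2 = 241.569 × 10^4 J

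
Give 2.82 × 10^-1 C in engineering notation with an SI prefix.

= 282 × 10^-3 C; 10^-3 is milli.

282 mC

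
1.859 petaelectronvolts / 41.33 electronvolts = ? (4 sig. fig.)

44980000000000

(1.859 × 10^15) / (41.33) = 0.044979 × 10^15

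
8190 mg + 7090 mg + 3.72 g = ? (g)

19 g

In g:
  8190 mg = 8190e-3 g = 8.19
  7090 mg = 7090e-3 g = 7.09
  3.72 g → 3.72
Sum: 8.19 + 7.09 + 3.72 = 19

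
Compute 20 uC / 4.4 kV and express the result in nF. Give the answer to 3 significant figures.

4.55 nF

(20 × 10⁻⁶) / (4.4 × 10³) = 4.5455 × 10⁻⁹ F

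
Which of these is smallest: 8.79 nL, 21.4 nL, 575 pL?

575 pL

8.79 nL = 0.00000000879 L
21.4 nL = 0.0000000214 L
575 pL = 0.000000000575 L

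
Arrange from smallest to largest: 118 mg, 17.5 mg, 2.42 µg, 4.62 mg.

118 mg = 0.118 g
17.5 mg = 0.0175 g
2.42 µg = 0.00000242 g
4.62 mg = 0.00462 g

2.42 µg < 4.62 mg < 17.5 mg < 118 mg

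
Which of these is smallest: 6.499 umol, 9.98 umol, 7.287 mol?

6.499 umol

6.499 umol = 0.000006499 mol
9.98 umol = 0.00000998 mol
7.287 mol = 7.287 mol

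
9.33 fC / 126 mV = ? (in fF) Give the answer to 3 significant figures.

74.0 fF

(9.33 × 10⁻¹⁵) / (126 × 10⁻³) = 0.074048 × 10⁻¹² F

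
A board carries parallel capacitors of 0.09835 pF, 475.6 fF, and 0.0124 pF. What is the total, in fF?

586.35 fF

In fF:
  0.09835 pF = 0.09835 × 10³ fF = 98.35
  475.6 fF → 475.6
  0.0124 pF = 0.0124 × 10³ fF = 12.4
Sum: 98.35 + 475.6 + 12.4 = 586.35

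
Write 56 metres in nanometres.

56000000000 nanometres

(no prefix) = 1e0, nano = 1e-9; factor is 1e9.
56 × 1e9 = 56000000000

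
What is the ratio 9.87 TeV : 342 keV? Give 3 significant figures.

28900000

(9.87e12) / (342e3) = 0.02886e9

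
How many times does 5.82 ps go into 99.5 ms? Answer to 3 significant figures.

17100000000

(99.5e-3) / (5.82e-12) = 17.1e9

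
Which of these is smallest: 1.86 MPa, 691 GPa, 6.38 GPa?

1.86 MPa = 1860000 Pa
691 GPa = 691000000000 Pa
6.38 GPa = 6380000000 Pa

1.86 MPa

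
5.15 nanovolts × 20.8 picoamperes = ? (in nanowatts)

5.15 × 10⁻⁹ × 20.8 × 10⁻¹² = 107.12 × 10⁻²¹ W

0.00000000010712 nanowatts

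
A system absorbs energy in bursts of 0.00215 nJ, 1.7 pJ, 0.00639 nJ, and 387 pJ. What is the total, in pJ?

397.24 pJ

In pJ:
  0.00215 nJ = 0.00215e3 pJ = 2.15
  1.7 pJ → 1.7
  0.00639 nJ = 0.00639e3 pJ = 6.39
  387 pJ → 387
Sum: 2.15 + 1.7 + 6.39 + 387 = 397.24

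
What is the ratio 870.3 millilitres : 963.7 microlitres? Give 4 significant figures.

(870.3 × 10⁻³) / (963.7 × 10⁻⁶) = 0.90308 × 10³

903.1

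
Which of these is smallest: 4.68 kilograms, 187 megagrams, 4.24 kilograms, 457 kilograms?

4.68 kilograms = 4680 grams
187 megagrams = 187000000 grams
4.24 kilograms = 4240 grams
457 kilograms = 457000 grams

4.24 kilograms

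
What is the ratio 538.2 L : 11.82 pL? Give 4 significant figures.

(538.2) / (11.82 × 10⁻¹²) = 45.533 × 10¹²

45530000000000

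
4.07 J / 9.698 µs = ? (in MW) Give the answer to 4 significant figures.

0.4197 MW

(4.07) / (9.698e-6) = 0.419674e6 W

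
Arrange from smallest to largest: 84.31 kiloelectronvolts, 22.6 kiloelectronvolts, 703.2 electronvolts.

703.2 electronvolts < 22.6 kiloelectronvolts < 84.31 kiloelectronvolts

84.31 kiloelectronvolts = 84310 electronvolts
22.6 kiloelectronvolts = 22600 electronvolts
703.2 electronvolts = 703.2 electronvolts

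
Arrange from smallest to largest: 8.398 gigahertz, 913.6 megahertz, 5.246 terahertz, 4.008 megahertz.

4.008 megahertz < 913.6 megahertz < 8.398 gigahertz < 5.246 terahertz

8.398 gigahertz = 8398000000 hertz
913.6 megahertz = 913600000 hertz
5.246 terahertz = 5246000000000 hertz
4.008 megahertz = 4008000 hertz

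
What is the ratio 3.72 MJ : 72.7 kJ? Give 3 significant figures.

51.2

(3.72 × 10⁶) / (72.7 × 10³) = 0.05117 × 10³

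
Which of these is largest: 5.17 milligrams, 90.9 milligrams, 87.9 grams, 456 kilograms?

5.17 milligrams = 0.00517 grams
90.9 milligrams = 0.0909 grams
87.9 grams = 87.9 grams
456 kilograms = 456000 grams

456 kilograms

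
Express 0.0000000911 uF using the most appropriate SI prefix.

91.1 fF

= 91.1e-15 F; 1e-15 is femto.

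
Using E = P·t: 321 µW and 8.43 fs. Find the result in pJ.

321 × 10⁻⁶ × 8.43 × 10⁻¹⁵ = 2706.03 × 10⁻²¹ J

0.00000270603 pJ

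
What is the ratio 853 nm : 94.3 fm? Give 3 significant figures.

9050000

(853 × 10⁻⁹) / (94.3 × 10⁻¹⁵) = 9.046 × 10⁶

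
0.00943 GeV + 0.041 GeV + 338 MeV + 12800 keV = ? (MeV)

In MeV:
  0.00943 GeV = 0.00943e3 MeV = 9.43
  0.041 GeV = 0.041e3 MeV = 41
  338 MeV → 338
  12800 keV = 12800e-3 MeV = 12.8
Sum: 9.43 + 41 + 338 + 12.8 = 401.23

401.23 MeV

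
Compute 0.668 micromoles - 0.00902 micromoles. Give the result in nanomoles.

In nanomoles:
  0.668 micromoles = 0.668 × 10³ nanomoles = 668
  0.00902 micromoles = 0.00902 × 10³ nanomoles = 9.02
Difference: 668 - 9.02 = 658.98

658.98 nanomoles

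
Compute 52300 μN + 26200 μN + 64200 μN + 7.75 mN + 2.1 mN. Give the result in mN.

In mN:
  52300 μN = 52300e-3 mN = 52.3
  26200 μN = 26200e-3 mN = 26.2
  64200 μN = 64200e-3 mN = 64.2
  7.75 mN → 7.75
  2.1 mN → 2.1
Sum: 52.3 + 26.2 + 64.2 + 7.75 + 2.1 = 152.55

152.55 mN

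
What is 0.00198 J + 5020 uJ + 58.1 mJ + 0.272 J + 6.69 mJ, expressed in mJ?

In mJ:
  0.00198 J = 0.00198 × 10³ mJ = 1.98
  5020 uJ = 5020 × 10⁻³ mJ = 5.02
  58.1 mJ → 58.1
  0.272 J = 0.272 × 10³ mJ = 272
  6.69 mJ → 6.69
Sum: 1.98 + 5.02 + 58.1 + 272 + 6.69 = 343.79

343.79 mJ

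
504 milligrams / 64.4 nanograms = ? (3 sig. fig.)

(504e-3) / (64.4e-9) = 7.826e6

7830000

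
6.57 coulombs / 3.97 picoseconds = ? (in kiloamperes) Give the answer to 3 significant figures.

(6.57) / (3.97 × 10^-12) = 1.6549 × 10^12 A

1650000000 kiloamperes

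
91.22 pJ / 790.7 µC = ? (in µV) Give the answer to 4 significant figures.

0.1154 µV

(91.22e-12) / (790.7e-6) = 0.115366e-6 V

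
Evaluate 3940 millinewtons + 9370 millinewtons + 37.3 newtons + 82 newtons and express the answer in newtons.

132.61 newtons

In newtons:
  3940 millinewtons = 3940e-3 newtons = 3.94
  9370 millinewtons = 9370e-3 newtons = 9.37
  37.3 newtons → 37.3
  82 newtons → 82
Sum: 3.94 + 9.37 + 37.3 + 82 = 132.61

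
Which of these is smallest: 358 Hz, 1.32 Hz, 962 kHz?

358 Hz = 358 Hz
1.32 Hz = 1.32 Hz
962 kHz = 962000 Hz

1.32 Hz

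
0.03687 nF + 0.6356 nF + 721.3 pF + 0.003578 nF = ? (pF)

In pF:
  0.03687 nF = 0.03687 × 10^3 pF = 36.87
  0.6356 nF = 0.6356 × 10^3 pF = 635.6
  721.3 pF → 721.3
  0.003578 nF = 0.003578 × 10^3 pF = 3.578
Sum: 36.87 + 635.6 + 721.3 + 3.578 = 1397.348

1397.348 pF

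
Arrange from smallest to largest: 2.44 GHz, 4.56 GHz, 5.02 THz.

2.44 GHz < 4.56 GHz < 5.02 THz

2.44 GHz = 2440000000 Hz
4.56 GHz = 4560000000 Hz
5.02 THz = 5020000000000 Hz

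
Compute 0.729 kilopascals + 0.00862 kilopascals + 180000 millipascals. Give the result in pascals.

In pascals:
  0.729 kilopascals = 0.729e3 pascals = 729
  0.00862 kilopascals = 0.00862e3 pascals = 8.62
  180000 millipascals = 180000e-3 pascals = 180
Sum: 729 + 8.62 + 180 = 917.62

917.62 pascals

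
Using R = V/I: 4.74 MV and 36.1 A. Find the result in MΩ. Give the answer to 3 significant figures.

0.131 MΩ

(4.74 × 10⁶) / (36.1) = 0.1313 × 10⁶ Ω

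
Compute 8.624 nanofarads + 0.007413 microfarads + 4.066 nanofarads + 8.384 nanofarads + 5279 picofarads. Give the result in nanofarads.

In nanofarads:
  8.624 nanofarads → 8.624
  0.007413 microfarads = 0.007413e3 nanofarads = 7.413
  4.066 nanofarads → 4.066
  8.384 nanofarads → 8.384
  5279 picofarads = 5279e-3 nanofarads = 5.279
Sum: 8.624 + 7.413 + 4.066 + 8.384 + 5.279 = 33.766

33.766 nanofarads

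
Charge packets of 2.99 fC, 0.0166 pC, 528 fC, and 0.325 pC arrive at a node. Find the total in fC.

872.59 fC

In fC:
  2.99 fC → 2.99
  0.0166 pC = 0.0166e3 fC = 16.6
  528 fC → 528
  0.325 pC = 0.325e3 fC = 325
Sum: 2.99 + 16.6 + 528 + 325 = 872.59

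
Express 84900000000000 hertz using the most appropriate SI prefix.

84.9 terahertz

= 84.9e12 hertz; 1e12 is tera.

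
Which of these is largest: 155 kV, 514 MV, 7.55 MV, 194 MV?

155 kV = 155000 V
514 MV = 514000000 V
7.55 MV = 7550000 V
194 MV = 194000000 V

514 MV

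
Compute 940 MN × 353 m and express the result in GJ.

940 × 10^6 × 353 = 331820 × 10^6 J

331.82 GJ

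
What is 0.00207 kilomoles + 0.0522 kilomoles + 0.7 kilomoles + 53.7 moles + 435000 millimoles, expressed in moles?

1242.97 moles

In moles:
  0.00207 kilomoles = 0.00207 × 10^3 moles = 2.07
  0.0522 kilomoles = 0.0522 × 10^3 moles = 52.2
  0.7 kilomoles = 0.7 × 10^3 moles = 700
  53.7 moles → 53.7
  435000 millimoles = 435000 × 10^-3 moles = 435
Sum: 2.07 + 52.2 + 700 + 53.7 + 435 = 1242.97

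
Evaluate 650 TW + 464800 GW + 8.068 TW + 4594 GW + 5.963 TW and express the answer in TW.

In TW:
  650 TW → 650
  464800 GW = 464800 × 10⁻³ TW = 464.8
  8.068 TW → 8.068
  4594 GW = 4594 × 10⁻³ TW = 4.594
  5.963 TW → 5.963
Sum: 650 + 464.8 + 8.068 + 4.594 + 5.963 = 1133.425

1133.425 TW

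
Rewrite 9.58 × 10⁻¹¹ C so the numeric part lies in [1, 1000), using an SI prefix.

= 95.8 × 10⁻¹² C; 10⁻¹² is pico.

95.8 pC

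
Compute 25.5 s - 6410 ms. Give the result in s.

In s:
  25.5 s → 25.5
  6410 ms = 6410 × 10^-3 s = 6.41
Difference: 25.5 - 6.41 = 19.09

19.09 s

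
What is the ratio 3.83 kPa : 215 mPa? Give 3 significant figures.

17800

(3.83 × 10³) / (215 × 10⁻³) = 0.01781 × 10⁶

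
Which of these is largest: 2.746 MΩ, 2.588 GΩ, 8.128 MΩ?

2.588 GΩ

2.746 MΩ = 2746000 Ω
2.588 GΩ = 2588000000 Ω
8.128 MΩ = 8128000 Ω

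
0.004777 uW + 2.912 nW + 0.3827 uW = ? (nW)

390.389 nW

In nW:
  0.004777 uW = 0.004777 × 10³ nW = 4.777
  2.912 nW → 2.912
  0.3827 uW = 0.3827 × 10³ nW = 382.7
Sum: 4.777 + 2.912 + 382.7 = 390.389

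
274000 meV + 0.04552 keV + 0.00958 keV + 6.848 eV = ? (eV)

335.948 eV

In eV:
  274000 meV = 274000e-3 eV = 274
  0.04552 keV = 0.04552e3 eV = 45.52
  0.00958 keV = 0.00958e3 eV = 9.58
  6.848 eV → 6.848
Sum: 274 + 45.52 + 9.58 + 6.848 = 335.948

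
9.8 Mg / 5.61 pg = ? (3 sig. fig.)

(9.8e6) / (5.61e-12) = 1.747e18

1750000000000000000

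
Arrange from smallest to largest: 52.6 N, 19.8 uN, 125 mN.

52.6 N = 52.6 N
19.8 uN = 0.0000198 N
125 mN = 0.125 N

19.8 uN < 125 mN < 52.6 N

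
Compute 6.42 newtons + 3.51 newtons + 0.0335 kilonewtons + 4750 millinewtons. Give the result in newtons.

In newtons:
  6.42 newtons → 6.42
  3.51 newtons → 3.51
  0.0335 kilonewtons = 0.0335 × 10^3 newtons = 33.5
  4750 millinewtons = 4750 × 10^-3 newtons = 4.75
Sum: 6.42 + 3.51 + 33.5 + 4.75 = 48.18

48.18 newtons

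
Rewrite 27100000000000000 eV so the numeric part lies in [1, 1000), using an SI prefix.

= 27.1 × 10¹⁵ eV; 10¹⁵ is peta.

27.1 PeV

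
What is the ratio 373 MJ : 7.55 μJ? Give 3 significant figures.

49400000000000

(373e6) / (7.55e-6) = 49.4e12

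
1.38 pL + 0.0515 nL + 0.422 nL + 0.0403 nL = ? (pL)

515.18 pL

In pL:
  1.38 pL → 1.38
  0.0515 nL = 0.0515 × 10³ pL = 51.5
  0.422 nL = 0.422 × 10³ pL = 422
  0.0403 nL = 0.0403 × 10³ pL = 40.3
Sum: 1.38 + 51.5 + 422 + 40.3 = 515.18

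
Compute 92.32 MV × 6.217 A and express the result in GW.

92.32 × 10⁶ × 6.217 = 573.95344 × 10⁶ W

0.57395344 GW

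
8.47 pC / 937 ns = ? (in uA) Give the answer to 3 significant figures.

9.04 uA

(8.47 × 10⁻¹²) / (937 × 10⁻⁹) = 0.0090395 × 10⁻³ A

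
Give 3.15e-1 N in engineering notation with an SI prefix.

315 mN

= 315e-3 N; 1e-3 is milli.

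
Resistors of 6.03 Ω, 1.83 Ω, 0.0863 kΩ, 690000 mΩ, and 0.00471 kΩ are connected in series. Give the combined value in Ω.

788.87 Ω

In Ω:
  6.03 Ω → 6.03
  1.83 Ω → 1.83
  0.0863 kΩ = 0.0863 × 10³ Ω = 86.3
  690000 mΩ = 690000 × 10⁻³ Ω = 690
  0.00471 kΩ = 0.00471 × 10³ Ω = 4.71
Sum: 6.03 + 1.83 + 86.3 + 690 + 4.71 = 788.87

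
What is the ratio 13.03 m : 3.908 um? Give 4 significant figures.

3334000

(13.03) / (3.908 × 10⁻⁶) = 3.3342 × 10⁶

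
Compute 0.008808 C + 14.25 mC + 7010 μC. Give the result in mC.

30.068 mC

In mC:
  0.008808 C = 0.008808 × 10^3 mC = 8.808
  14.25 mC → 14.25
  7010 μC = 7010 × 10^-3 mC = 7.01
Sum: 8.808 + 14.25 + 7.01 = 30.068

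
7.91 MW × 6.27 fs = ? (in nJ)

49.5957 nJ

7.91 × 10⁶ × 6.27 × 10⁻¹⁵ = 49.5957 × 10⁻⁹ J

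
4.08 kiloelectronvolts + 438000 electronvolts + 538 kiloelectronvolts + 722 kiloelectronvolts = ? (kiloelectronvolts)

1702.08 kiloelectronvolts

In kiloelectronvolts:
  4.08 kiloelectronvolts → 4.08
  438000 electronvolts = 438000 × 10⁻³ kiloelectronvolts = 438
  538 kiloelectronvolts → 538
  722 kiloelectronvolts → 722
Sum: 4.08 + 438 + 538 + 722 = 1702.08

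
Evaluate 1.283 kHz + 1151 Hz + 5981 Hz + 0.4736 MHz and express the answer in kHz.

482.015 kHz

In kHz:
  1.283 kHz → 1.283
  1151 Hz = 1151 × 10⁻³ kHz = 1.151
  5981 Hz = 5981 × 10⁻³ kHz = 5.981
  0.4736 MHz = 0.4736 × 10³ kHz = 473.6
Sum: 1.283 + 1.151 + 5.981 + 473.6 = 482.015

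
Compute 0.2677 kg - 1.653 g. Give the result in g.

266.047 g

In g:
  0.2677 kg = 0.2677 × 10^3 g = 267.7
  1.653 g → 1.653
Difference: 267.7 - 1.653 = 266.047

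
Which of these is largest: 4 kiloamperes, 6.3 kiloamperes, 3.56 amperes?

6.3 kiloamperes

4 kiloamperes = 4000 amperes
6.3 kiloamperes = 6300 amperes
3.56 amperes = 3.56 amperes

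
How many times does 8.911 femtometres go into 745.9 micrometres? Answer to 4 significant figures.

83710000000

(745.9 × 10^-6) / (8.911 × 10^-15) = 83.706 × 10^9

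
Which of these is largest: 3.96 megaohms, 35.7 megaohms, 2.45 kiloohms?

35.7 megaohms

3.96 megaohms = 3960000 ohms
35.7 megaohms = 35700000 ohms
2.45 kiloohms = 2450 ohms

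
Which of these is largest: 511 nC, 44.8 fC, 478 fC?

511 nC = 0.000000511 C
44.8 fC = 0.0000000000000448 C
478 fC = 0.000000000000478 C

511 nC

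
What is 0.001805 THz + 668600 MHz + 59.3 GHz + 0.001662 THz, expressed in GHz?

In GHz:
  0.001805 THz = 0.001805e3 GHz = 1.805
  668600 MHz = 668600e-3 GHz = 668.6
  59.3 GHz → 59.3
  0.001662 THz = 0.001662e3 GHz = 1.662
Sum: 1.805 + 668.6 + 59.3 + 1.662 = 731.367

731.367 GHz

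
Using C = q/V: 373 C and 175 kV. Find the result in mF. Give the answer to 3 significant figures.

2.13 mF

(373) / (175e3) = 2.1314e-3 F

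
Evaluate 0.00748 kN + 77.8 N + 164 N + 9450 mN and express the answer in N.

258.73 N

In N:
  0.00748 kN = 0.00748 × 10^3 N = 7.48
  77.8 N → 77.8
  164 N → 164
  9450 mN = 9450 × 10^-3 N = 9.45
Sum: 7.48 + 77.8 + 164 + 9.45 = 258.73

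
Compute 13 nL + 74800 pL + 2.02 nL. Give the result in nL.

89.82 nL

In nL:
  13 nL → 13
  74800 pL = 74800 × 10⁻³ nL = 74.8
  2.02 nL → 2.02
Sum: 13 + 74.8 + 2.02 = 89.82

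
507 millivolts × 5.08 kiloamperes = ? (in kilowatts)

2.57556 kilowatts

507 × 10⁻³ × 5.08 × 10³ = 2575.56 W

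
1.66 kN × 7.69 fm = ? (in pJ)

1.66 × 10^3 × 7.69 × 10^-15 = 12.7654 × 10^-12 J

12.7654 pJ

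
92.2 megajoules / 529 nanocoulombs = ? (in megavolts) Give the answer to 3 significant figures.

(92.2e6) / (529e-9) = 0.17429e15 V

174000000 megavolts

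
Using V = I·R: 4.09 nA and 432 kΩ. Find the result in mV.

4.09e-9 × 432e3 = 1766.88e-6 V

1.76688 mV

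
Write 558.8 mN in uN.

milli = 1e-3, micro = 1e-6; factor is 1e3.
558.8 × 1e3 = 558800

558800 uN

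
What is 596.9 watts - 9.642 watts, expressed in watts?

587.258 watts

In watts:
  596.9 watts → 596.9
  9.642 watts → 9.642
Difference: 596.9 - 9.642 = 587.258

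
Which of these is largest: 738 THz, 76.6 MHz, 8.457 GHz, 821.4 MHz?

738 THz = 738000000000000 Hz
76.6 MHz = 76600000 Hz
8.457 GHz = 8457000000 Hz
821.4 MHz = 821400000 Hz

738 THz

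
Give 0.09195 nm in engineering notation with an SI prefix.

91.95 pm

= 91.95 × 10⁻¹² m; 10⁻¹² is pico.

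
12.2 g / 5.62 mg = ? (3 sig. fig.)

2170

(12.2) / (5.62e-3) = 2.171e3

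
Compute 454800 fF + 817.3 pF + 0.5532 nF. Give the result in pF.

1825.3 pF

In pF:
  454800 fF = 454800 × 10^-3 pF = 454.8
  817.3 pF → 817.3
  0.5532 nF = 0.5532 × 10^3 pF = 553.2
Sum: 454.8 + 817.3 + 553.2 = 1825.3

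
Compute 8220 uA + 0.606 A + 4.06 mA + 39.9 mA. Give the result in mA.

In mA:
  8220 uA = 8220 × 10⁻³ mA = 8.22
  0.606 A = 0.606 × 10³ mA = 606
  4.06 mA → 4.06
  39.9 mA → 39.9
Sum: 8.22 + 606 + 4.06 + 39.9 = 658.18

658.18 mA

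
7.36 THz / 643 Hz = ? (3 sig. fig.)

(7.36e12) / (643) = 0.01145e12

11400000000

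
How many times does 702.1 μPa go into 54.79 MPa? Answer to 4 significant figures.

(54.79 × 10⁶) / (702.1 × 10⁻⁶) = 0.078037 × 10¹²

78040000000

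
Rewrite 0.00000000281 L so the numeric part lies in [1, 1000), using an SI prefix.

= 2.81 × 10⁻⁹ L; 10⁻⁹ is nano.

2.81 nL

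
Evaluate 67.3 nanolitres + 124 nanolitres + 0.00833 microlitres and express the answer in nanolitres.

In nanolitres:
  67.3 nanolitres → 67.3
  124 nanolitres → 124
  0.00833 microlitres = 0.00833 × 10³ nanolitres = 8.33
Sum: 67.3 + 124 + 8.33 = 199.63

199.63 nanolitres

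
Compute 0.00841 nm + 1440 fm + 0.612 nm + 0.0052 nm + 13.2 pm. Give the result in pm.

640.25 pm

In pm:
  0.00841 nm = 0.00841 × 10³ pm = 8.41
  1440 fm = 1440 × 10⁻³ pm = 1.44
  0.612 nm = 0.612 × 10³ pm = 612
  0.0052 nm = 0.0052 × 10³ pm = 5.2
  13.2 pm → 13.2
Sum: 8.41 + 1.44 + 612 + 5.2 + 13.2 = 640.25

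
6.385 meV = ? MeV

milli = 10⁻³, mega = 10⁶; factor is 10⁻⁹.
6.385 × 10⁻⁹ = 0.000000006385

0.000000006385 MeV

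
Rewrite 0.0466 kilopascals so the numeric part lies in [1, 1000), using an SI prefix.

46.6 pascals

= 46.6 pascals; mantissa already in [1, 1000).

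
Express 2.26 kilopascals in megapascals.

0.00226 megapascals

kilo = 1e3, mega = 1e6; factor is 1e-3.
2.26 × 1e-3 = 0.00226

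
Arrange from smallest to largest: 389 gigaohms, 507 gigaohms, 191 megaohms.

389 gigaohms = 389000000000 ohms
507 gigaohms = 507000000000 ohms
191 megaohms = 191000000 ohms

191 megaohms < 389 gigaohms < 507 gigaohms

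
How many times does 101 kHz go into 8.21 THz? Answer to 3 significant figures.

81300000

(8.21 × 10^12) / (101 × 10^3) = 0.08129 × 10^9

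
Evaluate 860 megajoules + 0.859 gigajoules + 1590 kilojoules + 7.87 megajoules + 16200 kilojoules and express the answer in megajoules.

1744.66 megajoules

In megajoules:
  860 megajoules → 860
  0.859 gigajoules = 0.859 × 10³ megajoules = 859
  1590 kilojoules = 1590 × 10⁻³ megajoules = 1.59
  7.87 megajoules → 7.87
  16200 kilojoules = 16200 × 10⁻³ megajoules = 16.2
Sum: 860 + 859 + 1.59 + 7.87 + 16.2 = 1744.66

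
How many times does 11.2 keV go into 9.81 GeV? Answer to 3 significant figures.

(9.81 × 10^9) / (11.2 × 10^3) = 0.8759 × 10^6

876000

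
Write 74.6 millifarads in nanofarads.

milli = 10⁻³, nano = 10⁻⁹; factor is 10⁶.
74.6 × 10⁶ = 74600000

74600000 nanofarads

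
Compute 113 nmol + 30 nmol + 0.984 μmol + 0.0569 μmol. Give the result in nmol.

In nmol:
  113 nmol → 113
  30 nmol → 30
  0.984 μmol = 0.984 × 10³ nmol = 984
  0.0569 μmol = 0.0569 × 10³ nmol = 56.9
Sum: 113 + 30 + 984 + 56.9 = 1183.9

1183.9 nmol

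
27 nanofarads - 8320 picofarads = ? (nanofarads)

18.68 nanofarads

In nanofarads:
  27 nanofarads → 27
  8320 picofarads = 8320 × 10^-3 nanofarads = 8.32
Difference: 27 - 8.32 = 18.68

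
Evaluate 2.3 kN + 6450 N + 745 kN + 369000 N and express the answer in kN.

1122.75 kN

In kN:
  2.3 kN → 2.3
  6450 N = 6450 × 10^-3 kN = 6.45
  745 kN → 745
  369000 N = 369000 × 10^-3 kN = 369
Sum: 2.3 + 6.45 + 745 + 369 = 1122.75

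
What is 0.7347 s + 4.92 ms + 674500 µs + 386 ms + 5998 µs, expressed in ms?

In ms:
  0.7347 s = 0.7347 × 10³ ms = 734.7
  4.92 ms → 4.92
  674500 µs = 674500 × 10⁻³ ms = 674.5
  386 ms → 386
  5998 µs = 5998 × 10⁻³ ms = 5.998
Sum: 734.7 + 4.92 + 674.5 + 386 + 5.998 = 1806.118

1806.118 ms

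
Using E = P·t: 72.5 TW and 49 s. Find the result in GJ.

3552500 GJ

72.5e12 × 49 = 3552.5e12 J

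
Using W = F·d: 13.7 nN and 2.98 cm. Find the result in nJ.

0.40826 nJ

13.7 × 10^-9 × 2.98 × 10^-2 = 40.826 × 10^-11 J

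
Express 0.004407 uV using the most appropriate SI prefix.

= 4.407 × 10⁻⁹ V; 10⁻⁹ is nano.

4.407 nV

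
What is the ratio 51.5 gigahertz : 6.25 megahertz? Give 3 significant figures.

8240

(51.5e9) / (6.25e6) = 8.24e3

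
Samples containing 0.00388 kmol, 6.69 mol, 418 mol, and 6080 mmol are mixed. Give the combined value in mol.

In mol:
  0.00388 kmol = 0.00388 × 10^3 mol = 3.88
  6.69 mol → 6.69
  418 mol → 418
  6080 mmol = 6080 × 10^-3 mol = 6.08
Sum: 3.88 + 6.69 + 418 + 6.08 = 434.65

434.65 mol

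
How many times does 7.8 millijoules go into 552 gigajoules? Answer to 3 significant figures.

70800000000000

(552 × 10^9) / (7.8 × 10^-3) = 70.77 × 10^12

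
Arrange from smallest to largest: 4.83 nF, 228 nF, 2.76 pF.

4.83 nF = 0.00000000483 F
228 nF = 0.000000228 F
2.76 pF = 0.00000000000276 F

2.76 pF < 4.83 nF < 228 nF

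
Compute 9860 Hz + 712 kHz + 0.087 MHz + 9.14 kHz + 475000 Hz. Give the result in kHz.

1293 kHz

In kHz:
  9860 Hz = 9860 × 10^-3 kHz = 9.86
  712 kHz → 712
  0.087 MHz = 0.087 × 10^3 kHz = 87
  9.14 kHz → 9.14
  475000 Hz = 475000 × 10^-3 kHz = 475
Sum: 9.86 + 712 + 87 + 9.14 + 475 = 1293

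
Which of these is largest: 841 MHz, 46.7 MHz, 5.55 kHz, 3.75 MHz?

841 MHz = 841000000 Hz
46.7 MHz = 46700000 Hz
5.55 kHz = 5550 Hz
3.75 MHz = 3750000 Hz

841 MHz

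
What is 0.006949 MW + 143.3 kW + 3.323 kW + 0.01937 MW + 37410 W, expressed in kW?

210.352 kW

In kW:
  0.006949 MW = 0.006949 × 10^3 kW = 6.949
  143.3 kW → 143.3
  3.323 kW → 3.323
  0.01937 MW = 0.01937 × 10^3 kW = 19.37
  37410 W = 37410 × 10^-3 kW = 37.41
Sum: 6.949 + 143.3 + 3.323 + 19.37 + 37.41 = 210.352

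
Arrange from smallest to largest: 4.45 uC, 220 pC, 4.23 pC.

4.23 pC < 220 pC < 4.45 uC

4.45 uC = 0.00000445 C
220 pC = 0.00000000022 C
4.23 pC = 0.00000000000423 C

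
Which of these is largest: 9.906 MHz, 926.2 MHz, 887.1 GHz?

9.906 MHz = 9906000 Hz
926.2 MHz = 926200000 Hz
887.1 GHz = 887100000000 Hz

887.1 GHz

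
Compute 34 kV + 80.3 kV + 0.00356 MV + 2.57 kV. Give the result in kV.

120.43 kV

In kV:
  34 kV → 34
  80.3 kV → 80.3
  0.00356 MV = 0.00356 × 10³ kV = 3.56
  2.57 kV → 2.57
Sum: 34 + 80.3 + 3.56 + 2.57 = 120.43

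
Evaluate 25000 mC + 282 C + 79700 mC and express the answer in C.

386.7 C

In C:
  25000 mC = 25000 × 10^-3 C = 25
  282 C → 282
  79700 mC = 79700 × 10^-3 C = 79.7
Sum: 25 + 282 + 79.7 = 386.7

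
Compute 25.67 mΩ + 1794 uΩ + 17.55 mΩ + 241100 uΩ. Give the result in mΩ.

In mΩ:
  25.67 mΩ → 25.67
  1794 uΩ = 1794e-3 mΩ = 1.794
  17.55 mΩ → 17.55
  241100 uΩ = 241100e-3 mΩ = 241.1
Sum: 25.67 + 1.794 + 17.55 + 241.1 = 286.114

286.114 mΩ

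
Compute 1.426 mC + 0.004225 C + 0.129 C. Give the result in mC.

134.651 mC

In mC:
  1.426 mC → 1.426
  0.004225 C = 0.004225 × 10^3 mC = 4.225
  0.129 C = 0.129 × 10^3 mC = 129
Sum: 1.426 + 4.225 + 129 = 134.651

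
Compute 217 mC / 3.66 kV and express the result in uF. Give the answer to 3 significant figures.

(217e-3) / (3.66e3) = 59.29e-6 F

59.3 uF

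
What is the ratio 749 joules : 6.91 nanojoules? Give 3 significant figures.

108000000000

(749) / (6.91 × 10⁻⁹) = 108.4 × 10⁹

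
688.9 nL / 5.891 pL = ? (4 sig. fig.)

(688.9 × 10^-9) / (5.891 × 10^-12) = 116.94 × 10^3

116900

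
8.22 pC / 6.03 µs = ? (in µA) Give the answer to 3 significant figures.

(8.22 × 10⁻¹²) / (6.03 × 10⁻⁶) = 1.3632 × 10⁻⁶ A

1.36 µA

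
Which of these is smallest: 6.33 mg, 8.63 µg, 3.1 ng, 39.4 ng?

6.33 mg = 0.00633 g
8.63 µg = 0.00000863 g
3.1 ng = 0.0000000031 g
39.4 ng = 0.0000000394 g

3.1 ng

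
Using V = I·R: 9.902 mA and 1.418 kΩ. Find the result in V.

9.902 × 10⁻³ × 1.418 × 10³ = 14.041036 V

14.041036 V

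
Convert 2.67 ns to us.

nano = 10⁻⁹, micro = 10⁻⁶; factor is 10⁻³.
2.67 × 10⁻³ = 0.00267

0.00267 us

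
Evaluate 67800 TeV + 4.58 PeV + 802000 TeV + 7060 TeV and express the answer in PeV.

In PeV:
  67800 TeV = 67800 × 10⁻³ PeV = 67.8
  4.58 PeV → 4.58
  802000 TeV = 802000 × 10⁻³ PeV = 802
  7060 TeV = 7060 × 10⁻³ PeV = 7.06
Sum: 67.8 + 4.58 + 802 + 7.06 = 881.44

881.44 PeV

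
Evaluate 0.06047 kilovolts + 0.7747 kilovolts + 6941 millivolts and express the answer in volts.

In volts:
  0.06047 kilovolts = 0.06047 × 10^3 volts = 60.47
  0.7747 kilovolts = 0.7747 × 10^3 volts = 774.7
  6941 millivolts = 6941 × 10^-3 volts = 6.941
Sum: 60.47 + 774.7 + 6.941 = 842.111

842.111 volts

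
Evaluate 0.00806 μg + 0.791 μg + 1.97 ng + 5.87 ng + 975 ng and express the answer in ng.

1781.9 ng

In ng:
  0.00806 μg = 0.00806 × 10^3 ng = 8.06
  0.791 μg = 0.791 × 10^3 ng = 791
  1.97 ng → 1.97
  5.87 ng → 5.87
  975 ng → 975
Sum: 8.06 + 791 + 1.97 + 5.87 + 975 = 1781.9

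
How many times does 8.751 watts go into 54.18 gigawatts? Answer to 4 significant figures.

6191000000

(54.18 × 10⁹) / (8.751) = 6.1913 × 10⁹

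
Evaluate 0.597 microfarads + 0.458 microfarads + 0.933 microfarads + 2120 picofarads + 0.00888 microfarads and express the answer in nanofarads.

1999 nanofarads

In nanofarads:
  0.597 microfarads = 0.597 × 10³ nanofarads = 597
  0.458 microfarads = 0.458 × 10³ nanofarads = 458
  0.933 microfarads = 0.933 × 10³ nanofarads = 933
  2120 picofarads = 2120 × 10⁻³ nanofarads = 2.12
  0.00888 microfarads = 0.00888 × 10³ nanofarads = 8.88
Sum: 597 + 458 + 933 + 2.12 + 8.88 = 1999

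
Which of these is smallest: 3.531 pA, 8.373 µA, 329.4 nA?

3.531 pA = 0.000000000003531 A
8.373 µA = 0.000008373 A
329.4 nA = 0.0000003294 A

3.531 pA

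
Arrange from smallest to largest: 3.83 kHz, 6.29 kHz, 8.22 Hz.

3.83 kHz = 3830 Hz
6.29 kHz = 6290 Hz
8.22 Hz = 8.22 Hz

8.22 Hz < 3.83 kHz < 6.29 kHz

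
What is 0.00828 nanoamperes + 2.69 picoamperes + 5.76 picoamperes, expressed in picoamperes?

In picoamperes:
  0.00828 nanoamperes = 0.00828e3 picoamperes = 8.28
  2.69 picoamperes → 2.69
  5.76 picoamperes → 5.76
Sum: 8.28 + 2.69 + 5.76 = 16.73

16.73 picoamperes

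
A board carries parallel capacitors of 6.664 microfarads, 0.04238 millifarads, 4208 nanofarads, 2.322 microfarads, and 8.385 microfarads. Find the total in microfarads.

63.959 microfarads

In microfarads:
  6.664 microfarads → 6.664
  0.04238 millifarads = 0.04238 × 10^3 microfarads = 42.38
  4208 nanofarads = 4208 × 10^-3 microfarads = 4.208
  2.322 microfarads → 2.322
  8.385 microfarads → 8.385
Sum: 6.664 + 42.38 + 4.208 + 2.322 + 8.385 = 63.959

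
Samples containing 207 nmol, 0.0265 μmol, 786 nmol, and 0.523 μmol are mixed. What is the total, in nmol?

In nmol:
  207 nmol → 207
  0.0265 μmol = 0.0265e3 nmol = 26.5
  786 nmol → 786
  0.523 μmol = 0.523e3 nmol = 523
Sum: 207 + 26.5 + 786 + 523 = 1542.5

1542.5 nmol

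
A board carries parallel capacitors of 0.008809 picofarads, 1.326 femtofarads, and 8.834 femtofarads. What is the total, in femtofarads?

18.969 femtofarads

In femtofarads:
  0.008809 picofarads = 0.008809 × 10^3 femtofarads = 8.809
  1.326 femtofarads → 1.326
  8.834 femtofarads → 8.834
Sum: 8.809 + 1.326 + 8.834 = 18.969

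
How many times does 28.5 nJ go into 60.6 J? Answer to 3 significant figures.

2130000000

(60.6) / (28.5 × 10⁻⁹) = 2.126 × 10⁹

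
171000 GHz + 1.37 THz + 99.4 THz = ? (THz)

271.77 THz

In THz:
  171000 GHz = 171000 × 10⁻³ THz = 171
  1.37 THz → 1.37
  99.4 THz → 99.4
Sum: 171 + 1.37 + 99.4 = 271.77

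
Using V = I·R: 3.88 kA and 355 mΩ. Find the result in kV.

1.3774 kV

3.88 × 10^3 × 355 × 10^-3 = 1377.4 V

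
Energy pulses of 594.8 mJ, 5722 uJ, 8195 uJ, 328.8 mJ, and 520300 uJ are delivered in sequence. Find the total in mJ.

In mJ:
  594.8 mJ → 594.8
  5722 uJ = 5722e-3 mJ = 5.722
  8195 uJ = 8195e-3 mJ = 8.195
  328.8 mJ → 328.8
  520300 uJ = 520300e-3 mJ = 520.3
Sum: 594.8 + 5.722 + 8.195 + 328.8 + 520.3 = 1457.817

1457.817 mJ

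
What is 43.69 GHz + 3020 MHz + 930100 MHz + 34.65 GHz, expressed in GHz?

1011.46 GHz

In GHz:
  43.69 GHz → 43.69
  3020 MHz = 3020 × 10^-3 GHz = 3.02
  930100 MHz = 930100 × 10^-3 GHz = 930.1
  34.65 GHz → 34.65
Sum: 43.69 + 3.02 + 930.1 + 34.65 = 1011.46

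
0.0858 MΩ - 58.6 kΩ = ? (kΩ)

In kΩ:
  0.0858 MΩ = 0.0858 × 10³ kΩ = 85.8
  58.6 kΩ → 58.6
Difference: 85.8 - 58.6 = 27.2

27.2 kΩ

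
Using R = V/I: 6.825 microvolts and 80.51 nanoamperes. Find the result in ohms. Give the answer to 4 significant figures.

(6.825 × 10^-6) / (80.51 × 10^-9) = 0.0847721 × 10^3 Ω

84.77 ohms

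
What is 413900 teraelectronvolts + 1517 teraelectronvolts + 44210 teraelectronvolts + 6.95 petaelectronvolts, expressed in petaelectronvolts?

In petaelectronvolts:
  413900 teraelectronvolts = 413900 × 10^-3 petaelectronvolts = 413.9
  1517 teraelectronvolts = 1517 × 10^-3 petaelectronvolts = 1.517
  44210 teraelectronvolts = 44210 × 10^-3 petaelectronvolts = 44.21
  6.95 petaelectronvolts → 6.95
Sum: 413.9 + 1.517 + 44.21 + 6.95 = 466.577

466.577 petaelectronvolts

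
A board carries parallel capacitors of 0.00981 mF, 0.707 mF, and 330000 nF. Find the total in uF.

1046.81 uF

In uF:
  0.00981 mF = 0.00981 × 10³ uF = 9.81
  0.707 mF = 0.707 × 10³ uF = 707
  330000 nF = 330000 × 10⁻³ uF = 330
Sum: 9.81 + 707 + 330 = 1046.81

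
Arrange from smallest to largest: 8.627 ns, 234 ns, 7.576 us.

8.627 ns < 234 ns < 7.576 us

8.627 ns = 0.000000008627 s
234 ns = 0.000000234 s
7.576 us = 0.000007576 s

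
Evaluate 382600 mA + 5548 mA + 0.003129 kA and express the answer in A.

391.277 A

In A:
  382600 mA = 382600 × 10^-3 A = 382.6
  5548 mA = 5548 × 10^-3 A = 5.548
  0.003129 kA = 0.003129 × 10^3 A = 3.129
Sum: 382.6 + 5.548 + 3.129 = 391.277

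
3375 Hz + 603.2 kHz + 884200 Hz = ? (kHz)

1490.775 kHz

In kHz:
  3375 Hz = 3375 × 10⁻³ kHz = 3.375
  603.2 kHz → 603.2
  884200 Hz = 884200 × 10⁻³ kHz = 884.2
Sum: 3.375 + 603.2 + 884.2 = 1490.775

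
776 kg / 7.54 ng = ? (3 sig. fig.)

103000000000000

(776e3) / (7.54e-9) = 102.9e12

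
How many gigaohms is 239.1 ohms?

(no prefix) = 10⁰, giga = 10⁹; factor is 10⁻⁹.
239.1 × 10⁻⁹ = 0.0000002391

0.0000002391 gigaohms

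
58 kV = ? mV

58000000 mV

kilo = 1e3, milli = 1e-3; factor is 1e6.
58 × 1e6 = 58000000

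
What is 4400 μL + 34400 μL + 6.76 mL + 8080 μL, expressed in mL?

53.64 mL

In mL:
  4400 μL = 4400 × 10⁻³ mL = 4.4
  34400 μL = 34400 × 10⁻³ mL = 34.4
  6.76 mL → 6.76
  8080 μL = 8080 × 10⁻³ mL = 8.08
Sum: 4.4 + 34.4 + 6.76 + 8.08 = 53.64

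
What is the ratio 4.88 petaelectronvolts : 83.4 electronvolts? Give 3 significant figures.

58500000000000

(4.88 × 10¹⁵) / (83.4) = 0.05851 × 10¹⁵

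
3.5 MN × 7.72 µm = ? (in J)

3.5e6 × 7.72e-6 = 27.02 J

27.02 J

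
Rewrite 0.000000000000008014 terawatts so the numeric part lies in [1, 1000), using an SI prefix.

= 8.014 × 10⁻³ watts; 10⁻³ is milli.

8.014 milliwatts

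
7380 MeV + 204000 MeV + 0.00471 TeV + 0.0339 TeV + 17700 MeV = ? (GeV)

267.69 GeV

In GeV:
  7380 MeV = 7380 × 10⁻³ GeV = 7.38
  204000 MeV = 204000 × 10⁻³ GeV = 204
  0.00471 TeV = 0.00471 × 10³ GeV = 4.71
  0.0339 TeV = 0.0339 × 10³ GeV = 33.9
  17700 MeV = 17700 × 10⁻³ GeV = 17.7
Sum: 7.38 + 204 + 4.71 + 33.9 + 17.7 = 267.69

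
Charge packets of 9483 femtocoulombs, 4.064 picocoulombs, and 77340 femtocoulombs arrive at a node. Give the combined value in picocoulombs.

In picocoulombs:
  9483 femtocoulombs = 9483 × 10⁻³ picocoulombs = 9.483
  4.064 picocoulombs → 4.064
  77340 femtocoulombs = 77340 × 10⁻³ picocoulombs = 77.34
Sum: 9.483 + 4.064 + 77.34 = 90.887

90.887 picocoulombs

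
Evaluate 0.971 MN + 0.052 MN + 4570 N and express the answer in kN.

1027.57 kN

In kN:
  0.971 MN = 0.971 × 10^3 kN = 971
  0.052 MN = 0.052 × 10^3 kN = 52
  4570 N = 4570 × 10^-3 kN = 4.57
Sum: 971 + 52 + 4.57 = 1027.57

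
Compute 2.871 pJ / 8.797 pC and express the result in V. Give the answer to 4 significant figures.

0.3264 V

(2.871 × 10⁻¹²) / (8.797 × 10⁻¹²) = 0.326361 V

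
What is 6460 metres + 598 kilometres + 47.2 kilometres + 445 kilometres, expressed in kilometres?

1096.66 kilometres

In kilometres:
  6460 metres = 6460 × 10⁻³ kilometres = 6.46
  598 kilometres → 598
  47.2 kilometres → 47.2
  445 kilometres → 445
Sum: 6.46 + 598 + 47.2 + 445 = 1096.66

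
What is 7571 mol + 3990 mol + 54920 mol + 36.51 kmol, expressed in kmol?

102.991 kmol

In kmol:
  7571 mol = 7571e-3 kmol = 7.571
  3990 mol = 3990e-3 kmol = 3.99
  54920 mol = 54920e-3 kmol = 54.92
  36.51 kmol → 36.51
Sum: 7.571 + 3.99 + 54.92 + 36.51 = 102.991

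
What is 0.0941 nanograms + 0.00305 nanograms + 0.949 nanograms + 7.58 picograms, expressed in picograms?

In picograms:
  0.0941 nanograms = 0.0941 × 10^3 picograms = 94.1
  0.00305 nanograms = 0.00305 × 10^3 picograms = 3.05
  0.949 nanograms = 0.949 × 10^3 picograms = 949
  7.58 picograms → 7.58
Sum: 94.1 + 3.05 + 949 + 7.58 = 1053.73

1053.73 picograms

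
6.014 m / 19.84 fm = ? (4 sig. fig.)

303100000000000

(6.014) / (19.84 × 10⁻¹⁵) = 0.30312 × 10¹⁵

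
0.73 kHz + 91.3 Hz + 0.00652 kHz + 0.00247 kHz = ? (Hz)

In Hz:
  0.73 kHz = 0.73e3 Hz = 730
  91.3 Hz → 91.3
  0.00652 kHz = 0.00652e3 Hz = 6.52
  0.00247 kHz = 0.00247e3 Hz = 2.47
Sum: 730 + 91.3 + 6.52 + 2.47 = 830.29

830.29 Hz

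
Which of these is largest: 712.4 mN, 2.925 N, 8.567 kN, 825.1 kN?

712.4 mN = 0.7124 N
2.925 N = 2.925 N
8.567 kN = 8567 N
825.1 kN = 825100 N

825.1 kN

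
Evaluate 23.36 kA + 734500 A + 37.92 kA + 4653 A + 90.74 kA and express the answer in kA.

In kA:
  23.36 kA → 23.36
  734500 A = 734500e-3 kA = 734.5
  37.92 kA → 37.92
  4653 A = 4653e-3 kA = 4.653
  90.74 kA → 90.74
Sum: 23.36 + 734.5 + 37.92 + 4.653 + 90.74 = 891.173

891.173 kA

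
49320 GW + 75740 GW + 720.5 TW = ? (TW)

In TW:
  49320 GW = 49320 × 10^-3 TW = 49.32
  75740 GW = 75740 × 10^-3 TW = 75.74
  720.5 TW → 720.5
Sum: 49.32 + 75.74 + 720.5 = 845.56

845.56 TW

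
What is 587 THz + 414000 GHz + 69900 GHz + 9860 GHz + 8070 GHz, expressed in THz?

In THz:
  587 THz → 587
  414000 GHz = 414000e-3 THz = 414
  69900 GHz = 69900e-3 THz = 69.9
  9860 GHz = 9860e-3 THz = 9.86
  8070 GHz = 8070e-3 THz = 8.07
Sum: 587 + 414 + 69.9 + 9.86 + 8.07 = 1088.83

1088.83 THz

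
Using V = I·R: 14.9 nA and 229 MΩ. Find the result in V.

3.4121 V

14.9 × 10^-9 × 229 × 10^6 = 3412.1 × 10^-3 V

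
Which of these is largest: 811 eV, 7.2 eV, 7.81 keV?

7.81 keV

811 eV = 811 eV
7.2 eV = 7.2 eV
7.81 keV = 7810 eV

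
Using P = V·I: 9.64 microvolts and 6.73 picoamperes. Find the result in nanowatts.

9.64e-6 × 6.73e-12 = 64.8772e-18 W

0.0000000648772 nanowatts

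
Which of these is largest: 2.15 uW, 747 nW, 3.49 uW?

3.49 uW

2.15 uW = 0.00000215 W
747 nW = 0.000000747 W
3.49 uW = 0.00000349 W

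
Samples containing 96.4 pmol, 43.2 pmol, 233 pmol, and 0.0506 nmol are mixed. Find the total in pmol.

423.2 pmol

In pmol:
  96.4 pmol → 96.4
  43.2 pmol → 43.2
  233 pmol → 233
  0.0506 nmol = 0.0506 × 10^3 pmol = 50.6
Sum: 96.4 + 43.2 + 233 + 50.6 = 423.2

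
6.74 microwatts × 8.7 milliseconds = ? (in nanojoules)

6.74 × 10⁻⁶ × 8.7 × 10⁻³ = 58.638 × 10⁻⁹ J

58.638 nanojoules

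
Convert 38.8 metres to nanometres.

38800000000 nanometres

(no prefix) = 10^0, nano = 10^-9; factor is 10^9.
38.8 × 10^9 = 38800000000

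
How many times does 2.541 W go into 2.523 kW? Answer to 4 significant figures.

(2.523 × 10³) / (2.541) = 0.99292 × 10³

992.9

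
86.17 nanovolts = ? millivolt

nano = 1e-9, milli = 1e-3; factor is 1e-6.
86.17 × 1e-6 = 0.00008617

0.00008617 millivolts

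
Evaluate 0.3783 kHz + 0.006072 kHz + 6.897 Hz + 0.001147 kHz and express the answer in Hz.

In Hz:
  0.3783 kHz = 0.3783e3 Hz = 378.3
  0.006072 kHz = 0.006072e3 Hz = 6.072
  6.897 Hz → 6.897
  0.001147 kHz = 0.001147e3 Hz = 1.147
Sum: 378.3 + 6.072 + 6.897 + 1.147 = 392.416

392.416 Hz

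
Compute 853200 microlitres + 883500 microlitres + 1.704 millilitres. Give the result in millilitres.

In millilitres:
  853200 microlitres = 853200 × 10⁻³ millilitres = 853.2
  883500 microlitres = 883500 × 10⁻³ millilitres = 883.5
  1.704 millilitres → 1.704
Sum: 853.2 + 883.5 + 1.704 = 1738.404

1738.404 millilitres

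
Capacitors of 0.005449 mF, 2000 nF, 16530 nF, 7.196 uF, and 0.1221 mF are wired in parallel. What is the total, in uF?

153.275 uF

In uF:
  0.005449 mF = 0.005449 × 10³ uF = 5.449
  2000 nF = 2000 × 10⁻³ uF = 2
  16530 nF = 16530 × 10⁻³ uF = 16.53
  7.196 uF → 7.196
  0.1221 mF = 0.1221 × 10³ uF = 122.1
Sum: 5.449 + 2 + 16.53 + 7.196 + 122.1 = 153.275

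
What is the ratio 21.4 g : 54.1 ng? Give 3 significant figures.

396000000

(21.4) / (54.1 × 10^-9) = 0.3956 × 10^9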